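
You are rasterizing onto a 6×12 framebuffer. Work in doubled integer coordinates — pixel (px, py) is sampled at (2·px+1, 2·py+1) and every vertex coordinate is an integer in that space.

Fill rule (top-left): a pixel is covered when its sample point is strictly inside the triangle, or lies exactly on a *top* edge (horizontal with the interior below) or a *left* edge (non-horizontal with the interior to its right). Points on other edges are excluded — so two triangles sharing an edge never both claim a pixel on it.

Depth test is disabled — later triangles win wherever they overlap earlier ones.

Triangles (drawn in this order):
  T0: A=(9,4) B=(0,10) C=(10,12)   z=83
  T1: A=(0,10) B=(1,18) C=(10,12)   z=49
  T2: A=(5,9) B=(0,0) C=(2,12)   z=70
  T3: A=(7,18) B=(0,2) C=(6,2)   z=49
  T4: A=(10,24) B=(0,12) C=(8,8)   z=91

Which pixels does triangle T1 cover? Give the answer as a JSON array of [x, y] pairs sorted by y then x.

T0:
  2·area = 78  (B↔C swapped to make it positive)
  edge (9, 4)→(10, 12): d=(1,8) right/bottom  bias=-1
  edge (10, 12)→(0, 10): d=(-10,-2) top-left  bias=+0
  edge (0, 10)→(9, 4): d=(9,-6) top-left  bias=+0
    (4,2)@(9, 5): e=[1,68,9] → █
    (5,2)@(11, 5): e=[-15,72,21] → ·
    (2,3)@(5, 7): e=[35,40,3] → █
    (3,3)@(7, 7): e=[19,44,15] → █
    (5,3)@(11, 7): e=[-13,52,39] → ·
    (1,4)@(3, 9): e=[53,16,9] → █
    (5,4)@(11, 9): e=[-11,32,57] → ·
    (1,5)@(3, 11): e=[55,-4,27] → ·
    (2,5)@(5, 11): e=[39,0,39] → █  [on edge]
    (5,5)@(11, 11): e=[-9,12,75] → ·
    (2,6)@(5, 13): e=[41,-20,57] → ·
    (3,6)@(7, 13): e=[25,-16,69] → ·
  covered (11 px):
    · · · · · ·
    · · · · · ·
    · · · · █ ·
    · · █ █ █ ·
    · █ █ █ █ ·
    · · █ █ █ ·
    · · · · · ·
    · · · · · ·
    · · · · · ·
    · · · · · ·
    · · · · · ·
    · · · · · ·
T1:
  2·area = 78  (B↔C swapped to make it positive)
  edge (0, 10)→(10, 12): d=(10,2) right/bottom  bias=-1
  edge (10, 12)→(1, 18): d=(-9,6) right/bottom  bias=-1
  edge (1, 18)→(0, 10): d=(-1,-8) top-left  bias=+0
    (0,5)@(1, 11): e=[8,63,7] → █
    (1,5)@(3, 11): e=[4,51,23] → █
    (2,5)@(5, 11): e=[0,39,39] → ·  [on edge]
    (0,6)@(1, 13): e=[28,45,5] → █
    (2,6)@(5, 13): e=[20,21,37] → █
    (3,6)@(7, 13): e=[16,9,53] → █
    (4,6)@(9, 13): e=[12,-3,69] → ·
    (0,7)@(1, 15): e=[48,27,3] → █
    (3,7)@(7, 15): e=[36,-9,51] → ·
    (0,8)@(1, 17): e=[68,9,1] → █
    (1,8)@(3, 17): e=[64,-3,17] → ·
    (2,8)@(5, 17): e=[60,-15,33] → ·
  covered (10 px):
    · · · · · ·
    · · · · · ·
    · · · · · ·
    · · · · · ·
    · · · · · ·
    █ █ · · · ·
    █ █ █ █ · ·
    █ █ █ · · ·
    █ · · · · ·
    · · · · · ·
    · · · · · ·
    · · · · · ·
T2:
  2·area = 42  (B↔C swapped to make it positive)
  edge (5, 9)→(2, 12): d=(-3,3) right/bottom  bias=-1
  edge (2, 12)→(0, 0): d=(-2,-12) top-left  bias=+0
  edge (0, 0)→(5, 9): d=(5,9) right/bottom  bias=-1
    (0,1)@(1, 3): e=[30,6,6] → █
    (1,1)@(3, 3): e=[24,30,-12] → ·
    (5,1)@(11, 3): e=[0,126,-84] → ·  [on edge]
    (0,2)@(1, 5): e=[24,2,16] → █
    (1,2)@(3, 5): e=[18,26,-2] → ·
    (4,2)@(9, 5): e=[0,98,-56] → ·  [on edge]
    (0,3)@(1, 7): e=[18,-2,26] → ·
    (1,3)@(3, 7): e=[12,22,8] → █
    (2,3)@(5, 7): e=[6,46,-10] → ·
    (3,3)@(7, 7): e=[0,70,-28] → ·  [on edge]
    (1,4)@(3, 9): e=[6,18,18] → █
    (2,4)@(5, 9): e=[0,42,0] → ·  [on edge]
    (1,5)@(3, 11): e=[0,14,28] → ·  [on edge]
    (0,6)@(1, 13): e=[0,-14,56] → ·  [on edge]
  covered (4 px):
    · · · · · ·
    █ · · · · ·
    █ · · · · ·
    · █ · · · ·
    · █ · · · ·
    · · · · · ·
    · · · · · ·
    · · · · · ·
    · · · · · ·
    · · · · · ·
    · · · · · ·
    · · · · · ·
T3:
  2·area = 96
  edge (7, 18)→(0, 2): d=(-7,-16) top-left  bias=+0
  edge (0, 2)→(6, 2): d=(6,0) top-left  bias=+0
  edge (6, 2)→(7, 18): d=(1,16) right/bottom  bias=-1
    (0,1)@(1, 3): e=[9,6,81] → █
    (1,1)@(3, 3): e=[41,6,49] → █
    (2,1)@(5, 3): e=[73,6,17] → █
    (3,1)@(7, 3): e=[105,6,-15] → ·
    (0,2)@(1, 5): e=[-5,18,83] → ·
    (1,2)@(3, 5): e=[27,18,51] → █
    (3,2)@(7, 5): e=[91,18,-13] → ·
    (1,3)@(3, 7): e=[13,30,53] → █
    (3,3)@(7, 7): e=[77,30,-11] → ·
    (1,4)@(3, 9): e=[-1,42,55] → ·
    (2,4)@(5, 9): e=[31,42,23] → █
    (3,4)@(7, 9): e=[63,42,-9] → ·
  covered (10 px):
    · · · · · ·
    █ █ █ · · ·
    · █ █ · · ·
    · █ █ · · ·
    · · █ · · ·
    · · █ · · ·
    · · █ · · ·
    · · · · · ·
    · · · · · ·
    · · · · · ·
    · · · · · ·
    · · · · · ·
T4:
  2·area = 136
  edge (10, 24)→(0, 12): d=(-10,-12) top-left  bias=+0
  edge (0, 12)→(8, 8): d=(8,-4) top-left  bias=+0
  edge (8, 8)→(10, 24): d=(2,16) right/bottom  bias=-1
    (3,4)@(7, 9): e=[114,4,18] → █
    (4,4)@(9, 9): e=[138,12,-14] → ·
    (1,5)@(3, 11): e=[46,4,86] → █
    (2,5)@(5, 11): e=[70,12,54] → █
    (4,5)@(9, 11): e=[118,28,-10] → ·
    (0,6)@(1, 13): e=[2,12,122] → █
    (4,6)@(9, 13): e=[98,44,-6] → ·
    (0,7)@(1, 15): e=[-18,28,126] → ·
    (1,7)@(3, 15): e=[6,36,94] → █
    (4,7)@(9, 15): e=[78,60,-2] → ·
    (1,8)@(3, 17): e=[-14,52,98] → ·
    (2,8)@(5, 17): e=[10,60,66] → █
  covered (17 px):
    · · · · · ·
    · · · · · ·
    · · · · · ·
    · · · · · ·
    · · · █ · ·
    · █ █ █ · ·
    █ █ █ █ · ·
    · █ █ █ · ·
    · · █ █ █ ·
    · · · █ █ ·
    · · · · █ ·
    · · · · · ·

Answer: [[0,5],[1,5],[0,6],[1,6],[2,6],[3,6],[0,7],[1,7],[2,7],[0,8]]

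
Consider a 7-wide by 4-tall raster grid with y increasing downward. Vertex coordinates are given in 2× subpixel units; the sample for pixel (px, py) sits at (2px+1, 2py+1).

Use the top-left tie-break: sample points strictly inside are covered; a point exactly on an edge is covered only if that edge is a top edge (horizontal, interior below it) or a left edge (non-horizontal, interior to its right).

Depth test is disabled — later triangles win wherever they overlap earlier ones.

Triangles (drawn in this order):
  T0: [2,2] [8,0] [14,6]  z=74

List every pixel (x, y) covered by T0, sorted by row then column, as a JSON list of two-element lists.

T0:
  2·area = 48
  edge (2, 2)→(8, 0): d=(6,-2) top-left  bias=+0
  edge (8, 0)→(14, 6): d=(6,6) right/bottom  bias=-1
  edge (14, 6)→(2, 2): d=(-12,-4) top-left  bias=+0
    (2,0)@(5, 1): e=[0,24,24] → X  [on edge]
    (3,0)@(7, 1): e=[4,12,32] → X
    (4,0)@(9, 1): e=[8,0,40] → .  [on edge]
    (2,1)@(5, 3): e=[12,36,0] → X  [on edge]
    (4,1)@(9, 3): e=[20,12,16] → X
    (5,1)@(11, 3): e=[24,0,24] → .  [on edge]
    (2,2)@(5, 5): e=[24,48,-24] → .
    (3,2)@(7, 5): e=[28,36,-16] → .
    (4,2)@(9, 5): e=[32,24,-8] → .
    (5,2)@(11, 5): e=[36,12,0] → X  [on edge]
    (6,2)@(13, 5): e=[40,0,8] → .  [on edge]
    (5,3)@(11, 7): e=[48,24,-24] → .
  covered (6 px):
    . . X X . . .
    . . X X X . .
    . . . . . X .
    . . . . . . .

Result: [[2,0],[3,0],[2,1],[3,1],[4,1],[5,2]]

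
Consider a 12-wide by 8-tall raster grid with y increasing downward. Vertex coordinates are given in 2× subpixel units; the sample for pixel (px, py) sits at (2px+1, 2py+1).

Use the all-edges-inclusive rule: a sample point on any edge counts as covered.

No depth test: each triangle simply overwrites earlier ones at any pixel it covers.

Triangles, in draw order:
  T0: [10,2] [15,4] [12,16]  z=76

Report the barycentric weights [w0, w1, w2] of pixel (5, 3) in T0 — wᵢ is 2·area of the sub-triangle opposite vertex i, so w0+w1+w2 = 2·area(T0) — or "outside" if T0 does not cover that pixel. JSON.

T0:
  2·area = 66
  edge (10, 2)→(15, 4): d=(5,2) inclusive
  edge (15, 4)→(12, 16): d=(-3,12) inclusive
  edge (12, 16)→(10, 2): d=(-2,-14) inclusive
    (5,1)@(11, 3): e=[3,51,12] → █
    (6,1)@(13, 3): e=[-1,27,40] → ·
    (5,2)@(11, 5): e=[13,45,8] → █
    (6,2)@(13, 5): e=[9,21,36] → █
    (7,2)@(15, 5): e=[5,-3,64] → ·
    (5,3)@(11, 7): e=[23,39,4] → █
    (7,3)@(15, 7): e=[15,-9,60] → ·
    (5,4)@(11, 9): e=[33,33,0] → █  [on edge]
    (7,4)@(15, 9): e=[25,-15,56] → ·
    (5,5)@(11, 11): e=[43,27,-4] → ·
    (6,5)@(13, 11): e=[39,3,24] → █
    (7,5)@(15, 11): e=[35,-21,52] → ·
  covered (8 px):
    · · · · · · · · · · · ·
    · · · · · █ · · · · · ·
    · · · · · █ █ · · · · ·
    · · · · · █ █ · · · · ·
    · · · · · █ █ · · · · ·
    · · · · · · █ · · · · ·
    · · · · · · · · · · · ·
    · · · · · · · · · · · ·

Result: [39,4,23]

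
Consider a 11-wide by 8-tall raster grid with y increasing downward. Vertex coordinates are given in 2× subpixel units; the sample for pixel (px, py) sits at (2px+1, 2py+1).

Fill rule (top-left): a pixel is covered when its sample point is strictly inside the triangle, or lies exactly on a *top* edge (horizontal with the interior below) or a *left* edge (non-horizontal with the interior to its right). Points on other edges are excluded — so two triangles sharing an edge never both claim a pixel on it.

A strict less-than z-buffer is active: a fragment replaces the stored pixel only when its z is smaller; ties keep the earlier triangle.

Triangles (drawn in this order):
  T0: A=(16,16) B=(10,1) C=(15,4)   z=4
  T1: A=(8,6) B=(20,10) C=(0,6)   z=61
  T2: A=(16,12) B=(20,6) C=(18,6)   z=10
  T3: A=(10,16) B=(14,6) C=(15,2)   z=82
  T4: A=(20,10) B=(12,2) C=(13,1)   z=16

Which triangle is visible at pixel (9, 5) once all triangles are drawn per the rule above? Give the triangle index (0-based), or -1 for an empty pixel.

T0:
  2·area = 57
  edge (16, 16)→(10, 1): d=(-6,-15) top-left  bias=+0
  edge (10, 1)→(15, 4): d=(5,3) right/bottom  bias=-1
  edge (15, 4)→(16, 16): d=(1,12) right/bottom  bias=-1
    (5,1)@(11, 3): e=[3,7,47] → X
    (6,1)@(13, 3): e=[33,1,23] → X
    (7,1)@(15, 3): e=[63,-5,-1] → .
    (5,2)@(11, 5): e=[-9,17,49] → .
    (6,2)@(13, 5): e=[21,11,25] → X
    (7,2)@(15, 5): e=[51,5,1] → X
    (8,2)@(17, 5): e=[81,-1,-23] → .
    (6,3)@(13, 7): e=[9,21,27] → X
    (8,3)@(17, 7): e=[69,9,-21] → .
    (6,4)@(13, 9): e=[-3,31,29] → .
    (7,4)@(15, 9): e=[27,25,5] → X
    (8,4)@(17, 9): e=[57,19,-19] → .
  covered (9 px):
    . . . . . . . . . . .
    . . . . . X X . . . .
    . . . . . . X X . . .
    . . . . . . X X . . .
    . . . . . . . X . . .
    . . . . . . . X . . .
    . . . . . . . X . . .
    . . . . . . . . . . .
T1:
  2·area = 32
  edge (8, 6)→(20, 10): d=(12,4) right/bottom  bias=-1
  edge (20, 10)→(0, 6): d=(-20,-4) top-left  bias=+0
  edge (0, 6)→(8, 6): d=(8,0) top-left  bias=+0
    (2,2)@(5, 5): e=[0,40,-8] → .  [on edge]
    (2,3)@(5, 7): e=[24,0,8] → X  [on edge]
    (3,3)@(7, 7): e=[16,8,8] → X
    (4,3)@(9, 7): e=[8,16,8] → X
    (5,3)@(11, 7): e=[0,24,8] → .  [on edge]
    (2,4)@(5, 9): e=[48,-40,24] → .
    (3,4)@(7, 9): e=[40,-32,24] → .
    (4,4)@(9, 9): e=[32,-24,24] → .
    (7,4)@(15, 9): e=[8,0,24] → X  [on edge]
    (8,4)@(17, 9): e=[0,8,24] → .  [on edge]
    (7,5)@(15, 11): e=[32,-40,40] → .
  covered (4 px):
    . . . . . . . . . . .
    . . . . . . . . . . .
    . . . . . . . . . . .
    . . X X X . . . . . .
    . . . . . . . X . . .
    . . . . . . . . . . .
    . . . . . . . . . . .
    . . . . . . . . . . .
T2:
  2·area = 12  (B↔C swapped to make it positive)
  edge (16, 12)→(18, 6): d=(2,-6) top-left  bias=+0
  edge (18, 6)→(20, 6): d=(2,0) top-left  bias=+0
  edge (20, 6)→(16, 12): d=(-4,6) right/bottom  bias=-1
    (9,1)@(19, 3): e=[0,-6,18] → .  [on edge]
    (9,3)@(19, 7): e=[8,2,2] → X
    (10,3)@(21, 7): e=[20,2,-10] → .
    (8,4)@(17, 9): e=[0,6,6] → X  [on edge]
    (9,4)@(19, 9): e=[12,6,-6] → .
    (8,5)@(17, 11): e=[4,10,-2] → .
    (7,7)@(15, 15): e=[0,18,-6] → .  [on edge]
  covered (2 px):
    . . . . . . . . . . .
    . . . . . . . . . . .
    . . . . . . . . . . .
    . . . . . . . . . X .
    . . . . . . . . X . .
    . . . . . . . . . . .
    . . . . . . . . . . .
    . . . . . . . . . . .
T3:
  2·area = 6  (B↔C swapped to make it positive)
  edge (10, 16)→(15, 2): d=(5,-14) top-left  bias=+0
  edge (15, 2)→(14, 6): d=(-1,4) right/bottom  bias=-1
  edge (14, 6)→(10, 16): d=(-4,10) right/bottom  bias=-1
  covered (0 px):
    . . . . . . . . . . .
    . . . . . . . . . . .
    . . . . . . . . . . .
    . . . . . . . . . . .
    . . . . . . . . . . .
    . . . . . . . . . . .
    . . . . . . . . . . .
    . . . . . . . . . . .
T4:
  2·area = 16
  edge (20, 10)→(12, 2): d=(-8,-8) top-left  bias=+0
  edge (12, 2)→(13, 1): d=(1,-1) top-left  bias=+0
  edge (13, 1)→(20, 10): d=(7,9) right/bottom  bias=-1
    (5,0)@(11, 1): e=[0,-2,18] → .  [on edge]
    (6,0)@(13, 1): e=[16,0,0] → .  [on edge]
    (5,1)@(11, 3): e=[-16,0,32] → .  [on edge]
    (6,1)@(13, 3): e=[0,2,14] → X  [on edge]
    (7,1)@(15, 3): e=[16,4,-4] → .
    (4,2)@(9, 5): e=[-48,0,64] → .  [on edge]
    (6,2)@(13, 5): e=[-16,4,28] → .
    (7,2)@(15, 5): e=[0,6,10] → X  [on edge]
    (8,2)@(17, 5): e=[16,8,-8] → .
    (3,3)@(7, 7): e=[-80,0,96] → .  [on edge]
    (7,3)@(15, 7): e=[-16,8,24] → .
    (8,3)@(17, 7): e=[0,10,6] → X  [on edge]
    (2,4)@(5, 9): e=[-112,0,128] → .  [on edge]
    (9,4)@(19, 9): e=[0,14,2] → X  [on edge]
    (1,5)@(3, 11): e=[-144,0,160] → .  [on edge]
    (10,5)@(21, 11): e=[0,18,-2] → .  [on edge]
    (0,6)@(1, 13): e=[-176,0,192] → .  [on edge]
  covered (4 px):
    . . . . . . . . . . .
    . . . . . . X . . . .
    . . . . . . . X . . .
    . . . . . . . . X . .
    . . . . . . . . . X .
    . . . . . . . . . . .
    . . . . . . . . . . .
    . . . . . . . . . . .

Z-buffer (winner per pixel, '.' = empty):
  . . . . . . . . . . .
  . . . . . 0 0 . . . .
  . . . . . . 0 0 . . .
  . . 1 1 1 . 0 0 4 2 .
  . . . . . . . 0 2 4 .
  . . . . . . . 0 . . .
  . . . . . . . 0 . . .
  . . . . . . . . . . .

Final: -1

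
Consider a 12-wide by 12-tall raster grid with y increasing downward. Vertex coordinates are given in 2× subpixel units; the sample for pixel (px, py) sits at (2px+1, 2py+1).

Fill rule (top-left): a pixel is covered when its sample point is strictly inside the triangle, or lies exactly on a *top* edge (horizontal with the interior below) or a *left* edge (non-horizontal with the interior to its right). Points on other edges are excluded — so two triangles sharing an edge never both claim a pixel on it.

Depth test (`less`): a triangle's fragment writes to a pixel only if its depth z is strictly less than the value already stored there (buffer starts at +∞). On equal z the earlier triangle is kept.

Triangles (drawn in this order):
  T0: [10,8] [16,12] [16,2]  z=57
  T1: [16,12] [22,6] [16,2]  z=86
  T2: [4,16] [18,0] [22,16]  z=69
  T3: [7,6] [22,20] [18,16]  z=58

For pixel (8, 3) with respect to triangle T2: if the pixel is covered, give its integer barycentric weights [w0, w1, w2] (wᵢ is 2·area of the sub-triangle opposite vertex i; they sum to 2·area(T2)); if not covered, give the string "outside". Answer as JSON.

T0:
  2·area = 60  (B↔C swapped to make it positive)
  edge (10, 8)→(16, 2): d=(6,-6) top-left  bias=+0
  edge (16, 2)→(16, 12): d=(0,10) right/bottom  bias=-1
  edge (16, 12)→(10, 8): d=(-6,-4) top-left  bias=+0
    (8,0)@(17, 1): e=[0,-10,70] → .  [on edge]
    (7,1)@(15, 3): e=[0,10,50] → X  [on edge]
    (8,1)@(17, 3): e=[12,-10,58] → .
    (6,2)@(13, 5): e=[0,30,30] → X  [on edge]
    (8,2)@(17, 5): e=[24,-10,46] → .
    (5,3)@(11, 7): e=[0,50,10] → X  [on edge]
    (8,3)@(17, 7): e=[36,-10,34] → .
    (4,4)@(9, 9): e=[0,70,-10] → .  [on edge]
    (5,4)@(11, 9): e=[12,50,-2] → .
    (6,4)@(13, 9): e=[24,30,6] → X
    (8,4)@(17, 9): e=[48,-10,22] → .
    (3,5)@(7, 11): e=[0,90,-30] → .  [on edge]
    (2,6)@(5, 13): e=[0,110,-50] → .  [on edge]
    (1,7)@(3, 15): e=[0,130,-70] → .  [on edge]
    (0,8)@(1, 17): e=[0,150,-90] → .  [on edge]
  covered (9 px):
    . . . . . . . . . . . .
    . . . . . . . X . . . .
    . . . . . . X X . . . .
    . . . . . X X X . . . .
    . . . . . . X X . . . .
    . . . . . . . X . . . .
    . . . . . . . . . . . .
    . . . . . . . . . . . .
    . . . . . . . . . . . .
    . . . . . . . . . . . .
    . . . . . . . . . . . .
    . . . . . . . . . . . .
T1:
  2·area = 60  (B↔C swapped to make it positive)
  edge (16, 12)→(16, 2): d=(0,-10) top-left  bias=+0
  edge (16, 2)→(22, 6): d=(6,4) right/bottom  bias=-1
  edge (22, 6)→(16, 12): d=(-6,6) right/bottom  bias=-1
    (8,1)@(17, 3): e=[10,2,48] → X
    (9,1)@(19, 3): e=[30,-6,36] → .
    (8,2)@(17, 5): e=[10,14,36] → X
    (9,2)@(19, 5): e=[30,6,24] → X
    (10,2)@(21, 5): e=[50,-2,12] → .
    (11,2)@(23, 5): e=[70,-10,0] → .  [on edge]
    (8,3)@(17, 7): e=[10,26,24] → X
    (10,3)@(21, 7): e=[50,10,0] → .  [on edge]
    (8,4)@(17, 9): e=[10,38,12] → X
    (9,4)@(19, 9): e=[30,30,0] → .  [on edge]
    (8,5)@(17, 11): e=[10,50,0] → .  [on edge]
    (7,6)@(15, 13): e=[-10,70,0] → .  [on edge]
    (6,7)@(13, 15): e=[-30,90,0] → .  [on edge]
    (5,8)@(11, 17): e=[-50,110,0] → .  [on edge]
    (4,9)@(9, 19): e=[-70,130,0] → .  [on edge]
    (3,10)@(7, 21): e=[-90,150,0] → .  [on edge]
    (2,11)@(5, 23): e=[-110,170,0] → .  [on edge]
  covered (6 px):
    . . . . . . . . . . . .
    . . . . . . . . X . . .
    . . . . . . . . X X . .
    . . . . . . . . X X . .
    . . . . . . . . X . . .
    . . . . . . . . . . . .
    . . . . . . . . . . . .
    . . . . . . . . . . . .
    . . . . . . . . . . . .
    . . . . . . . . . . . .
    . . . . . . . . . . . .
    . . . . . . . . . . . .
T2:
  2·area = 288
  edge (4, 16)→(18, 0): d=(14,-16) top-left  bias=+0
  edge (18, 0)→(22, 16): d=(4,16) right/bottom  bias=-1
  edge (22, 16)→(4, 16): d=(-18,0) right/bottom  bias=-1
    (8,1)@(17, 3): e=[26,28,234] → X
    (9,1)@(19, 3): e=[58,-4,234] → .
    (7,2)@(15, 5): e=[22,68,198] → X
    (9,2)@(19, 5): e=[86,4,198] → X
    (10,2)@(21, 5): e=[118,-28,198] → .
    (6,3)@(13, 7): e=[18,108,162] → X
    (10,3)@(21, 7): e=[146,-20,162] → .
    (5,4)@(11, 9): e=[14,148,126] → X
    (10,4)@(21, 9): e=[174,-12,126] → .
    (4,5)@(9, 11): e=[10,188,90] → X
    (10,5)@(21, 11): e=[202,-4,90] → .
    (3,6)@(7, 13): e=[6,228,54] → X
  covered (36 px):
    . . . . . . . . . . . .
    . . . . . . . . X . . .
    . . . . . . . X X X . .
    . . . . . . X X X X . .
    . . . . . X X X X X . .
    . . . . X X X X X X . .
    . . . X X X X X X X X .
    . . X X X X X X X X X .
    . . . . . . . . . . . .
    . . . . . . . . . . . .
    . . . . . . . . . . . .
    . . . . . . . . . . . .
T3:
  2·area = 4  (B↔C swapped to make it positive)
  edge (7, 6)→(18, 16): d=(11,10) right/bottom  bias=-1
  edge (18, 16)→(22, 20): d=(4,4) right/bottom  bias=-1
  edge (22, 20)→(7, 6): d=(-15,-14) top-left  bias=+0
    (1,0)@(3, 1): e=[-15,0,19] → .  [on edge]
    (2,1)@(5, 3): e=[-13,0,17] → .  [on edge]
    (3,2)@(7, 5): e=[-11,0,15] → .  [on edge]
    (4,3)@(9, 7): e=[-9,0,13] → .  [on edge]
    (5,4)@(11, 9): e=[-7,0,11] → .  [on edge]
    (6,5)@(13, 11): e=[-5,0,9] → .  [on edge]
    (7,6)@(15, 13): e=[-3,0,7] → .  [on edge]
    (8,7)@(17, 15): e=[-1,0,5] → .  [on edge]
    (9,8)@(19, 17): e=[1,0,3] → .  [on edge]
    (10,9)@(21, 19): e=[3,0,1] → .  [on edge]
    (11,10)@(23, 21): e=[5,0,-1] → .  [on edge]
  covered (0 px):
    . . . . . . . . . . . .
    . . . . . . . . . . . .
    . . . . . . . . . . . .
    . . . . . . . . . . . .
    . . . . . . . . . . . .
    . . . . . . . . . . . .
    . . . . . . . . . . . .
    . . . . . . . . . . . .
    . . . . . . . . . . . .
    . . . . . . . . . . . .
    . . . . . . . . . . . .
    . . . . . . . . . . . .

Final: [44,162,82]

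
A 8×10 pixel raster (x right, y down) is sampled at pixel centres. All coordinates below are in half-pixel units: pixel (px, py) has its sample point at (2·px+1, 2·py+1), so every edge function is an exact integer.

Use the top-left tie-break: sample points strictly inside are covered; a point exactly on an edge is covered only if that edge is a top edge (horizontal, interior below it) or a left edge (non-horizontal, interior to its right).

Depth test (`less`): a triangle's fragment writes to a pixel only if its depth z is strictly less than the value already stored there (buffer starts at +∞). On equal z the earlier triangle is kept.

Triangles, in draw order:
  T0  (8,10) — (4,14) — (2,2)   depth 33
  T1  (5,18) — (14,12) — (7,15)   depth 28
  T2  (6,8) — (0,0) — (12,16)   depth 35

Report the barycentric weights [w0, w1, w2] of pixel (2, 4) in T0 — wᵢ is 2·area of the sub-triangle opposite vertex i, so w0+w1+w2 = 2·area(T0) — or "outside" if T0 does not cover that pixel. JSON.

T0:
  2·area = 56
  edge (8, 10)→(4, 14): d=(-4,4) right/bottom  bias=-1
  edge (4, 14)→(2, 2): d=(-2,-12) top-left  bias=+0
  edge (2, 2)→(8, 10): d=(6,8) right/bottom  bias=-1
    (7,1)@(15, 3): e=[0,154,-98] → ·  [on edge]
    (1,2)@(3, 5): e=[40,6,10] → █
    (2,2)@(5, 5): e=[32,30,-6] → ·
    (6,2)@(13, 5): e=[0,126,-70] → ·  [on edge]
    (1,3)@(3, 7): e=[32,2,22] → █
    (2,3)@(5, 7): e=[24,26,6] → █
    (3,3)@(7, 7): e=[16,50,-10] → ·
    (5,3)@(11, 7): e=[0,98,-42] → ·  [on edge]
    (1,4)@(3, 9): e=[24,-2,34] → ·
    (2,4)@(5, 9): e=[16,22,18] → █
    (3,4)@(7, 9): e=[8,46,2] → █
    (4,4)@(9, 9): e=[0,70,-14] → ·  [on edge]
    (3,5)@(7, 11): e=[0,42,14] → ·  [on edge]
    (2,6)@(5, 13): e=[0,14,42] → ·  [on edge]
    (1,7)@(3, 15): e=[0,-14,70] → ·  [on edge]
    (0,8)@(1, 17): e=[0,-42,98] → ·  [on edge]
  covered (6 px):
    · · · · · · · ·
    · · · · · · · ·
    · █ · · · · · ·
    · █ █ · · · · ·
    · · █ █ · · · ·
    · · █ · · · · ·
    · · · · · · · ·
    · · · · · · · ·
    · · · · · · · ·
    · · · · · · · ·
T1:
  2·area = 15  (B↔C swapped to make it positive)
  edge (5, 18)→(7, 15): d=(2,-3) top-left  bias=+0
  edge (7, 15)→(14, 12): d=(7,-3) top-left  bias=+0
  edge (14, 12)→(5, 18): d=(-9,6) right/bottom  bias=-1
    (7,1)@(15, 3): e=[0,-60,75] → ·  [on edge]
    (5,4)@(11, 9): e=[0,-30,45] → ·  [on edge]
    (3,7)@(7, 15): e=[0,0,15] → █  [on edge]
    (4,7)@(9, 15): e=[6,6,3] → █
    (5,7)@(11, 15): e=[12,12,-9] → ·
    (3,8)@(7, 17): e=[4,14,-3] → ·
    (4,8)@(9, 17): e=[10,20,-15] → ·
  covered (2 px):
    · · · · · · · ·
    · · · · · · · ·
    · · · · · · · ·
    · · · · · · · ·
    · · · · · · · ·
    · · · · · · · ·
    · · · · · · · ·
    · · · █ █ · · ·
    · · · · · · · ·
    · · · · · · · ·
T2:
  degenerate (2·area = 0) — covers nothing

Result: [22,18,16]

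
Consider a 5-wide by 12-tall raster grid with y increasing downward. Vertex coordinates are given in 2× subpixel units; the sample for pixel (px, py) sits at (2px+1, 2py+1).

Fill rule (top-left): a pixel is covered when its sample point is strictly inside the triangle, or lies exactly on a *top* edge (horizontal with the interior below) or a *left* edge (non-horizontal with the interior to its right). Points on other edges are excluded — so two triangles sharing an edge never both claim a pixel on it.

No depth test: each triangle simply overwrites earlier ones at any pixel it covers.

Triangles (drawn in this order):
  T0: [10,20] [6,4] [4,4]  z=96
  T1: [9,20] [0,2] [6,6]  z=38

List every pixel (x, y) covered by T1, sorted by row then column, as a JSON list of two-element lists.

T0:
  2·area = 32  (B↔C swapped to make it positive)
  edge (10, 20)→(4, 4): d=(-6,-16) top-left  bias=+0
  edge (4, 4)→(6, 4): d=(2,0) top-left  bias=+0
  edge (6, 4)→(10, 20): d=(4,16) right/bottom  bias=-1
    (2,2)@(5, 5): e=[10,2,20] → #
    (3,2)@(7, 5): e=[42,2,-12] → ·
    (2,3)@(5, 7): e=[-2,6,28] → ·
    (3,4)@(7, 9): e=[18,10,4] → #
    (4,4)@(9, 9): e=[50,10,-28] → ·
    (3,5)@(7, 11): e=[6,14,12] → #
    (4,5)@(9, 11): e=[38,14,-20] → ·
    (3,6)@(7, 13): e=[-6,18,20] → ·
    (4,8)@(9, 17): e=[2,26,4] → #
    (4,9)@(9, 19): e=[-10,30,12] → ·
  covered (4 px):
    · · · · ·
    · · · · ·
    · · # · ·
    · · · · ·
    · · · # ·
    · · · # ·
    · · · · ·
    · · · · ·
    · · · · #
    · · · · ·
    · · · · ·
    · · · · ·
T1:
  2·area = 72
  edge (9, 20)→(0, 2): d=(-9,-18) top-left  bias=+0
  edge (0, 2)→(6, 6): d=(6,4) right/bottom  bias=-1
  edge (6, 6)→(9, 20): d=(3,14) right/bottom  bias=-1
    (0,1)@(1, 3): e=[9,2,61] → #
    (1,1)@(3, 3): e=[45,-6,33] → ·
    (0,2)@(1, 5): e=[-9,14,67] → ·
    (1,2)@(3, 5): e=[27,6,39] → #
    (2,2)@(5, 5): e=[63,-2,11] → ·
    (1,3)@(3, 7): e=[9,18,45] → #
    (2,3)@(5, 7): e=[45,10,17] → #
    (3,3)@(7, 7): e=[81,2,-11] → ·
    (1,4)@(3, 9): e=[-9,30,51] → ·
    (2,4)@(5, 9): e=[27,22,23] → #
    (3,4)@(7, 9): e=[63,14,-5] → ·
    (2,5)@(5, 11): e=[9,34,29] → #
  covered (9 px):
    · · · · ·
    # · · · ·
    · # · · ·
    · # # · ·
    · · # · ·
    · · # # ·
    · · · # ·
    · · · # ·
    · · · · ·
    · · · · ·
    · · · · ·
    · · · · ·

Answer: [[0,1],[1,2],[1,3],[2,3],[2,4],[2,5],[3,5],[3,6],[3,7]]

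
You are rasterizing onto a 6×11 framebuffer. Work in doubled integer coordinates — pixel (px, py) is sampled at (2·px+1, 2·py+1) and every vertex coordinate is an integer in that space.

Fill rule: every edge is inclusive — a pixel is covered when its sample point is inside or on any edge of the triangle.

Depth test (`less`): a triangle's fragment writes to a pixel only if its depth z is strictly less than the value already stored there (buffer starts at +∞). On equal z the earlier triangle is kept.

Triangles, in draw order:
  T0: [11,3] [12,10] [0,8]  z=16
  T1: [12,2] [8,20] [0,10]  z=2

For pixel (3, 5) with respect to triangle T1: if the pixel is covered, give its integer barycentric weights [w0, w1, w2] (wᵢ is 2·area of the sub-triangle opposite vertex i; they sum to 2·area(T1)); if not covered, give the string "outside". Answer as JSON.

T0:
  2·area = 82
  edge (11, 3)→(12, 10): d=(1,7) inclusive
  edge (12, 10)→(0, 8): d=(-12,-2) inclusive
  edge (0, 8)→(11, 3): d=(11,-5) inclusive
    (5,1)@(11, 3): e=[0,82,0] → █  [on edge]
    (3,2)@(7, 5): e=[30,50,2] → █
    (4,2)@(9, 5): e=[16,54,12] → █
    (1,3)@(3, 7): e=[60,18,4] → █
    (2,3)@(5, 7): e=[46,22,14] → █
    (1,4)@(3, 9): e=[62,-6,26] → ·
    (2,4)@(5, 9): e=[48,-2,36] → ·
    (3,4)@(7, 9): e=[34,2,46] → █
    (3,5)@(7, 11): e=[36,-22,68] → ·
    (4,5)@(9, 11): e=[22,-18,78] → ·
    (5,5)@(11, 11): e=[8,-14,88] → ·
  covered (12 px):
    · · · · · ·
    · · · · · █
    · · · █ █ █
    · █ █ █ █ █
    · · · █ █ █
    · · · · · ·
    · · · · · ·
    · · · · · ·
    · · · · · ·
    · · · · · ·
    · · · · · ·
T1:
  2·area = 184
  edge (12, 2)→(8, 20): d=(-4,18) inclusive
  edge (8, 20)→(0, 10): d=(-8,-10) inclusive
  edge (0, 10)→(12, 2): d=(12,-8) inclusive
    (5,1)@(11, 3): e=[14,166,4] → █
    (4,2)@(9, 5): e=[42,130,12] → █
    (2,3)@(5, 7): e=[106,74,4] → █
    (3,3)@(7, 7): e=[70,94,20] → █
    (5,3)@(11, 7): e=[-2,134,52] → ·
    (1,4)@(3, 9): e=[134,38,12] → █
    (5,4)@(11, 9): e=[-10,118,76] → ·
    (0,5)@(1, 11): e=[162,2,20] → █
    (5,5)@(11, 11): e=[-18,102,100] → ·
    (0,6)@(1, 13): e=[154,-14,44] → ·
    (1,6)@(3, 13): e=[118,6,60] → █
    (5,6)@(11, 13): e=[-26,86,124] → ·
  covered (23 px):
    · · · · · ·
    · · · · · █
    · · · · █ █
    · · █ █ █ ·
    · █ █ █ █ ·
    █ █ █ █ █ ·
    · █ █ █ █ ·
    · · █ █ █ ·
    · · · █ · ·
    · · · · · ·
    · · · · · ·

Final: [62,68,54]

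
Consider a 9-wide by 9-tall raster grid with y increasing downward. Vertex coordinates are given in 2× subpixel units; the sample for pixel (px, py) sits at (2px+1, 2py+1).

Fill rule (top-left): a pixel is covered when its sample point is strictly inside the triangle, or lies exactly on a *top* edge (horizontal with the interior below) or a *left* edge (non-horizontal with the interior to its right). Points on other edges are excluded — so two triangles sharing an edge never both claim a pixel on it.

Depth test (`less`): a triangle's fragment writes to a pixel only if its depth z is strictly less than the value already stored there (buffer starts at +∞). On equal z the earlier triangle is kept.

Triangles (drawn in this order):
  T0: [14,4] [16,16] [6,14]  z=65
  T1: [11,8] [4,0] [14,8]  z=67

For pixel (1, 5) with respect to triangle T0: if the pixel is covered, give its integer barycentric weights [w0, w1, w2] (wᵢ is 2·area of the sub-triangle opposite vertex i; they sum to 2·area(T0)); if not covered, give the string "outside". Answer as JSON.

T0:
  2·area = 116
  edge (14, 4)→(16, 16): d=(2,12) right/bottom  bias=-1
  edge (16, 16)→(6, 14): d=(-10,-2) top-left  bias=+0
  edge (6, 14)→(14, 4): d=(8,-10) top-left  bias=+0
    (6,3)@(13, 7): e=[18,84,14] → █
    (7,3)@(15, 7): e=[-6,88,34] → ·
    (5,4)@(11, 9): e=[46,60,10] → █
    (7,4)@(15, 9): e=[-2,68,50] → ·
    (4,5)@(9, 11): e=[74,36,6] → █
    (7,5)@(15, 11): e=[2,48,66] → █
    (8,5)@(17, 11): e=[-22,52,86] → ·
    (0,6)@(1, 13): e=[174,0,-58] → ·  [on edge]
    (3,6)@(7, 13): e=[102,12,2] → █
    (8,6)@(17, 13): e=[-18,32,102] → ·
    (3,7)@(7, 15): e=[106,-8,18] → ·
    (4,7)@(9, 15): e=[82,-4,38] → ·
    (5,7)@(11, 15): e=[58,0,58] → █  [on edge]
  covered (15 px):
    · · · · · · · · ·
    · · · · · · · · ·
    · · · · · · · · ·
    · · · · · · █ · ·
    · · · · · █ █ · ·
    · · · · █ █ █ █ ·
    · · · █ █ █ █ █ ·
    · · · · · █ █ █ ·
    · · · · · · · · ·
T1:
  2·area = 24
  edge (11, 8)→(4, 0): d=(-7,-8) top-left  bias=+0
  edge (4, 0)→(14, 8): d=(10,8) right/bottom  bias=-1
  edge (14, 8)→(11, 8): d=(-3,0) right/bottom  bias=-1
    (2,0)@(5, 1): e=[1,2,21] → █
    (3,0)@(7, 1): e=[17,-14,21] → ·
    (2,1)@(5, 3): e=[-13,22,15] → ·
    (3,1)@(7, 3): e=[3,6,15] → █
    (4,1)@(9, 3): e=[19,-10,15] → ·
    (3,2)@(7, 5): e=[-11,26,9] → ·
    (4,2)@(9, 5): e=[5,10,9] → █
    (5,2)@(11, 5): e=[21,-6,9] → ·
    (4,3)@(9, 7): e=[-9,30,3] → ·
    (5,3)@(11, 7): e=[7,14,3] → █
    (6,3)@(13, 7): e=[23,-2,3] → ·
    (5,4)@(11, 9): e=[-7,34,-3] → ·
  covered (4 px):
    · · █ · · · · · ·
    · · · █ · · · · ·
    · · · · █ · · · ·
    · · · · · █ · · ·
    · · · · · · · · ·
    · · · · · · · · ·
    · · · · · · · · ·
    · · · · · · · · ·
    · · · · · · · · ·

Result: "outside"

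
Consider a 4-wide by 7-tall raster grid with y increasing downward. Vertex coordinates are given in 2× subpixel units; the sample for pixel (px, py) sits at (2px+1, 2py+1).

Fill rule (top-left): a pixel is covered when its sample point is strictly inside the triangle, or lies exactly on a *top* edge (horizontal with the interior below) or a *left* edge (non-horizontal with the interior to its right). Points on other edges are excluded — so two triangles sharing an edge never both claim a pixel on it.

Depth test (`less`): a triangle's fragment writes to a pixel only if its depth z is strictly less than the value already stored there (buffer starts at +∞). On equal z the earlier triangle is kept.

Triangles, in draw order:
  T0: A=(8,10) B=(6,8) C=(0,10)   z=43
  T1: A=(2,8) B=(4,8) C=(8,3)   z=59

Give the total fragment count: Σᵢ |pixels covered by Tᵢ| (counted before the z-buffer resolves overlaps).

T0:
  2·area = 16  (B↔C swapped to make it positive)
  edge (8, 10)→(0, 10): d=(-8,0) right/bottom  bias=-1
  edge (0, 10)→(6, 8): d=(6,-2) top-left  bias=+0
  edge (6, 8)→(8, 10): d=(2,2) right/bottom  bias=-1
    (0,1)@(1, 3): e=[56,-40,0] → .  [on edge]
    (1,2)@(3, 5): e=[40,-24,0] → .  [on edge]
    (2,3)@(5, 7): e=[24,-8,0] → .  [on edge]
    (1,4)@(3, 9): e=[8,0,8] → X  [on edge]
    (2,4)@(5, 9): e=[8,4,4] → X
    (3,4)@(7, 9): e=[8,8,0] → .  [on edge]
    (1,5)@(3, 11): e=[-8,12,12] → .
    (2,5)@(5, 11): e=[-8,16,8] → .
  covered (2 px):
    . . . .
    . . . .
    . . . .
    . . . .
    . X X .
    . . . .
    . . . .
T1:
  2·area = 10  (B↔C swapped to make it positive)
  edge (2, 8)→(8, 3): d=(6,-5) top-left  bias=+0
  edge (8, 3)→(4, 8): d=(-4,5) right/bottom  bias=-1
  edge (4, 8)→(2, 8): d=(-2,0) right/bottom  bias=-1
  covered (0 px):
    . . . .
    . . . .
    . . . .
    . . . .
    . . . .
    . . . .
    . . . .

Result: 2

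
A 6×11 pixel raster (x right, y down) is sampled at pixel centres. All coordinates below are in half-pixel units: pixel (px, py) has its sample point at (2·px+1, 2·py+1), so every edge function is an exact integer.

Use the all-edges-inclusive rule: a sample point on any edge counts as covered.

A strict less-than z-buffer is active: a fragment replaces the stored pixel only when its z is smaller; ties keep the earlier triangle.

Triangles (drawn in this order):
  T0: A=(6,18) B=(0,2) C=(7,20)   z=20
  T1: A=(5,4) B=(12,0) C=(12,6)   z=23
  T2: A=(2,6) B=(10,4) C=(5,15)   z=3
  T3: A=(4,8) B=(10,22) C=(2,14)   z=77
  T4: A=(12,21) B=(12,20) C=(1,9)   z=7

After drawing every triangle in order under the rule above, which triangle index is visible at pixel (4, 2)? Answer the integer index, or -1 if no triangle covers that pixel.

T0:
  2·area = 4
  edge (6, 18)→(0, 2): d=(-6,-16) inclusive
  edge (0, 2)→(7, 20): d=(7,18) inclusive
  edge (7, 20)→(6, 18): d=(-1,-2) inclusive
    (2,7)@(5, 15): e=[2,1,1] → X
    (3,7)@(7, 15): e=[34,-35,5] → .
    (2,8)@(5, 17): e=[-10,15,-1] → .
  covered (1 px):
    . . . . . .
    . . . . . .
    . . . . . .
    . . . . . .
    . . . . . .
    . . . . . .
    . . . . . .
    . . X . . .
    . . . . . .
    . . . . . .
    . . . . . .
T1:
  2·area = 42
  edge (5, 4)→(12, 0): d=(7,-4) inclusive
  edge (12, 0)→(12, 6): d=(0,6) inclusive
  edge (12, 6)→(5, 4): d=(-7,-2) inclusive
    (5,0)@(11, 1): e=[3,6,33] → X
    (3,1)@(7, 3): e=[1,30,11] → X
    (4,1)@(9, 3): e=[9,18,15] → X
    (3,2)@(7, 5): e=[15,30,-3] → .
    (4,2)@(9, 5): e=[23,18,1] → X
    (4,3)@(9, 7): e=[37,18,-13] → .
    (5,3)@(11, 7): e=[45,6,-9] → .
  covered (6 px):
    . . . . . X
    . . . X X X
    . . . . X X
    . . . . . .
    . . . . . .
    . . . . . .
    . . . . . .
    . . . . . .
    . . . . . .
    . . . . . .
    . . . . . .
T2:
  2·area = 78
  edge (2, 6)→(10, 4): d=(8,-2) inclusive
  edge (10, 4)→(5, 15): d=(-5,11) inclusive
  edge (5, 15)→(2, 6): d=(-3,-9) inclusive
    (0,1)@(1, 3): e=[-26,104,0] → .  [on edge]
    (3,2)@(7, 5): e=[2,28,48] → X
    (4,2)@(9, 5): e=[6,6,66] → X
    (5,2)@(11, 5): e=[10,-16,84] → .
    (1,3)@(3, 7): e=[10,62,6] → X
    (2,3)@(5, 7): e=[14,40,24] → X
    (4,3)@(9, 7): e=[22,-4,60] → .
    (1,4)@(3, 9): e=[26,52,0] → X  [on edge]
    (4,4)@(9, 9): e=[38,-14,54] → .
    (1,5)@(3, 11): e=[42,42,-6] → .
    (2,5)@(5, 11): e=[46,20,12] → X
    (3,5)@(7, 11): e=[50,-2,30] → .
    (2,7)@(5, 15): e=[78,0,0] → X  [on edge]
    (3,10)@(7, 21): e=[130,-52,0] → .  [on edge]
  covered (11 px):
    . . . . . .
    . . . . . .
    . . . X X .
    . X X X . .
    . X X X . .
    . . X . . .
    . . X . . .
    . . X . . .
    . . . . . .
    . . . . . .
    . . . . . .
T3:
  2·area = 64
  edge (4, 8)→(10, 22): d=(6,14) inclusive
  edge (10, 22)→(2, 14): d=(-8,-8) inclusive
  edge (2, 14)→(4, 8): d=(2,-6) inclusive
    (0,0)@(1, 1): e=[0,96,-32] → .  [on edge]
    (2,2)@(5, 5): e=[-32,96,0] → .  [on edge]
    (1,5)@(3, 11): e=[32,32,0] → X  [on edge]
    (2,5)@(5, 11): e=[4,48,12] → X
    (3,5)@(7, 11): e=[-24,64,24] → .
    (0,6)@(1, 13): e=[72,0,-8] → .  [on edge]
    (1,6)@(3, 13): e=[44,16,4] → X
    (3,6)@(7, 13): e=[-12,48,28] → .
    (1,7)@(3, 15): e=[56,0,8] → X  [on edge]
    (3,7)@(7, 15): e=[0,32,32] → X  [on edge]
    (4,7)@(9, 15): e=[-28,48,44] → .
    (0,8)@(1, 17): e=[96,-32,0] → .  [on edge]
    (2,8)@(5, 17): e=[40,0,24] → X  [on edge]
    (3,9)@(7, 19): e=[24,0,40] → X  [on edge]
    (4,10)@(9, 21): e=[8,0,56] → X  [on edge]
  covered (11 px):
    . . . . . .
    . . . . . .
    . . . . . .
    . . . . . .
    . . . . . .
    . X X . . .
    . X X . . .
    . X X X . .
    . . X X . .
    . . . X . .
    . . . . X .
T4:
  2·area = 11  (B↔C swapped to make it positive)
  edge (12, 21)→(1, 9): d=(-11,-12) inclusive
  edge (1, 9)→(12, 20): d=(11,11) inclusive
  edge (12, 20)→(12, 21): d=(0,1) inclusive
    (0,4)@(1, 9): e=[0,0,11] → X  [on edge]
    (1,4)@(3, 9): e=[24,-22,9] → .
    (0,5)@(1, 11): e=[-22,22,11] → .
    (1,5)@(3, 11): e=[2,0,9] → X  [on edge]
    (2,5)@(5, 11): e=[26,-22,7] → .
    (1,6)@(3, 13): e=[-20,22,9] → .
    (2,6)@(5, 13): e=[4,0,7] → X  [on edge]
    (3,6)@(7, 13): e=[28,-22,5] → .
    (2,7)@(5, 15): e=[-18,22,7] → .
    (3,7)@(7, 15): e=[6,0,5] → X  [on edge]
    (4,7)@(9, 15): e=[30,-22,3] → .
    (3,8)@(7, 17): e=[-16,22,5] → .
    (4,8)@(9, 17): e=[8,0,3] → X  [on edge]
    (5,9)@(11, 19): e=[10,0,1] → X  [on edge]
  covered (6 px):
    . . . . . .
    . . . . . .
    . . . . . .
    . . . . . .
    X . . . . .
    . X . . . .
    . . X . . .
    . . . X . .
    . . . . X .
    . . . . . X
    . . . . . .

Z-buffer (winner per pixel, '.' = empty):
  . . . . . 1
  . . . 1 1 1
  . . . 2 2 1
  . 2 2 2 . .
  4 2 2 2 . .
  . 4 2 . . .
  . 3 2 . . .
  . 3 2 4 . .
  . . 3 3 4 .
  . . . 3 . 4
  . . . . 3 .

Answer: 2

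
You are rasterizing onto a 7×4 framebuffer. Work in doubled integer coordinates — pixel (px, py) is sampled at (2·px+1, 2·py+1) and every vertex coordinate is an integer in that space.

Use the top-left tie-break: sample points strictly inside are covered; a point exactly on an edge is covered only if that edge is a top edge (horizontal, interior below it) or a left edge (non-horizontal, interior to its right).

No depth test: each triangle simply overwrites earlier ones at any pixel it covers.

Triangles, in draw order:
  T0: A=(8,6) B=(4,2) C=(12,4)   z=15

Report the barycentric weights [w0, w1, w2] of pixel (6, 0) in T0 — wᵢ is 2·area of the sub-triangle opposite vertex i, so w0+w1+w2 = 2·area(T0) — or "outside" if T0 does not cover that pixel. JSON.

T0:
  2·area = 24
  edge (8, 6)→(4, 2): d=(-4,-4) top-left  bias=+0
  edge (4, 2)→(12, 4): d=(8,2) right/bottom  bias=-1
  edge (12, 4)→(8, 6): d=(-4,2) right/bottom  bias=-1
    (1,0)@(3, 1): e=[0,-6,30] → ·  [on edge]
    (2,1)@(5, 3): e=[0,6,18] → #  [on edge]
    (3,1)@(7, 3): e=[8,2,14] → #
    (4,1)@(9, 3): e=[16,-2,10] → ·
    (2,2)@(5, 5): e=[-8,22,10] → ·
    (3,2)@(7, 5): e=[0,18,6] → #  [on edge]
    (4,2)@(9, 5): e=[8,14,2] → #
    (5,2)@(11, 5): e=[16,10,-2] → ·
    (3,3)@(7, 7): e=[-8,34,-2] → ·
    (4,3)@(9, 7): e=[0,30,-6] → ·  [on edge]
  covered (4 px):
    · · · · · · ·
    · · # # · · ·
    · · · # # · ·
    · · · · · · ·

Final: "outside"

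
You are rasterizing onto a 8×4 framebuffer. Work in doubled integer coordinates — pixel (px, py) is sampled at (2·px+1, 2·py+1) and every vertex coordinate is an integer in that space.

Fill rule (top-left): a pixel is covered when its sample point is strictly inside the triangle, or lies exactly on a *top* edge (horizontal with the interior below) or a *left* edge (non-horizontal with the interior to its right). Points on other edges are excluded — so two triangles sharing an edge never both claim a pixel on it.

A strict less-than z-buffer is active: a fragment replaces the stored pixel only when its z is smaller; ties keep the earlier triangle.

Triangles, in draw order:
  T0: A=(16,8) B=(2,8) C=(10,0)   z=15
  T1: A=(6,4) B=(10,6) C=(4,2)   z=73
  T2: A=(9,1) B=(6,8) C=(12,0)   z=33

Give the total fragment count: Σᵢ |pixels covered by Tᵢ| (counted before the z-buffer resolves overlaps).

T0:
  2·area = 112
  edge (16, 8)→(2, 8): d=(-14,0) right/bottom  bias=-1
  edge (2, 8)→(10, 0): d=(8,-8) top-left  bias=+0
  edge (10, 0)→(16, 8): d=(6,8) right/bottom  bias=-1
    (4,0)@(9, 1): e=[98,0,14] → █  [on edge]
    (5,0)@(11, 1): e=[98,16,-2] → ·
    (3,1)@(7, 3): e=[70,0,42] → █  [on edge]
    (5,1)@(11, 3): e=[70,32,10] → █
    (6,1)@(13, 3): e=[70,48,-6] → ·
    (2,2)@(5, 5): e=[42,0,70] → █  [on edge]
    (6,2)@(13, 5): e=[42,64,6] → █
    (7,2)@(15, 5): e=[42,80,-10] → ·
    (1,3)@(3, 7): e=[14,0,98] → █  [on edge]
    (7,3)@(15, 7): e=[14,96,2] → █
  covered (16 px):
    · · · · █ · · ·
    · · · █ █ █ · ·
    · · █ █ █ █ █ ·
    · █ █ █ █ █ █ █
T1:
  2·area = 4  (B↔C swapped to make it positive)
  edge (6, 4)→(4, 2): d=(-2,-2) top-left  bias=+0
  edge (4, 2)→(10, 6): d=(6,4) right/bottom  bias=-1
  edge (10, 6)→(6, 4): d=(-4,-2) top-left  bias=+0
    (1,0)@(3, 1): e=[0,-2,6] → ·  [on edge]
    (2,1)@(5, 3): e=[0,2,2] → █  [on edge]
    (3,1)@(7, 3): e=[4,-6,6] → ·
    (2,2)@(5, 5): e=[-4,14,-6] → ·
    (3,2)@(7, 5): e=[0,6,-2] → ·  [on edge]
    (4,3)@(9, 7): e=[0,10,-6] → ·  [on edge]
  covered (1 px):
    · · · · · · · ·
    · · █ · · · · ·
    · · · · · · · ·
    · · · · · · · ·
T2:
  2·area = 18  (B↔C swapped to make it positive)
  edge (9, 1)→(12, 0): d=(3,-1) top-left  bias=+0
  edge (12, 0)→(6, 8): d=(-6,8) right/bottom  bias=-1
  edge (6, 8)→(9, 1): d=(3,-7) top-left  bias=+0
    (4,0)@(9, 1): e=[0,18,0] → █  [on edge]
    (5,0)@(11, 1): e=[2,2,14] → █
    (6,0)@(13, 1): e=[4,-14,28] → ·
    (1,1)@(3, 3): e=[0,54,-36] → ·  [on edge]
    (4,1)@(9, 3): e=[6,6,6] → █
    (5,1)@(11, 3): e=[8,-10,20] → ·
    (4,2)@(9, 5): e=[12,-6,12] → ·
  covered (3 px):
    · · · · █ █ · ·
    · · · · █ · · ·
    · · · · · · · ·
    · · · · · · · ·

Answer: 20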